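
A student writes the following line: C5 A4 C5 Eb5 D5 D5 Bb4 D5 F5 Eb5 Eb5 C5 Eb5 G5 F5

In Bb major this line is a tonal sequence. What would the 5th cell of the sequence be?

G5 Eb5 G5 Bb5 A5

With a 5-note motive the entries are C5, D5, Eb5, each up a 2nd from the previous.
Continuing the starts: F5 → G5.
So cell 5 is G5 Eb5 G5 Bb5 A5.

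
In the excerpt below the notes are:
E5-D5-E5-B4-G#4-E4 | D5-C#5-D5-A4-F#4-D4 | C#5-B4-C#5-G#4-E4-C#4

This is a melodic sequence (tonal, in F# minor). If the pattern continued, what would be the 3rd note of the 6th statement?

With 6-note cells, note 3 of each statement runs E5, D5, C#5.
Carrying that down a 2nd forward: B4 → A4 → G#4.

G#4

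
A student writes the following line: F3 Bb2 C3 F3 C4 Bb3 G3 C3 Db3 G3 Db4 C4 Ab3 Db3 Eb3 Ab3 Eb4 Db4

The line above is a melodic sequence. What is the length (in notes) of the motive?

6

There are 18 notes; a 6-note unit gives 3 cells:
F3 Bb2 C3 F3 C4 Bb3 | G3 C3 Db3 G3 Db4 C4 | Ab3 Db3 Eb3 Ab3 Eb4 Db4
Each cell is the previous one up a 2nd — so the unit is 6 notes.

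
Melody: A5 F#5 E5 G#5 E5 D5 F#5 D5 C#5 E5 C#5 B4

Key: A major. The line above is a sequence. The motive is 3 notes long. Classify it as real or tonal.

tonal

Every note is diatonic to A major.
Cell 1 has -3 semitones from note 1 to 2, but cell 2 has -4 — the interval quality changes while the contour stays the same, which is the hallmark of a tonal sequence.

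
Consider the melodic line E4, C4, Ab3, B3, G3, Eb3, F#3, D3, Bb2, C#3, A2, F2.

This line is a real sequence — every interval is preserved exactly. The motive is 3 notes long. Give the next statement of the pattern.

Taking 3-note groups, the heads are E4, B3, F#3, C#3: the pattern moves down a 4th.
Statement 5 starts on G#2 and keeps the same exact contour: G#2 E2 C2.

G#2 E2 C2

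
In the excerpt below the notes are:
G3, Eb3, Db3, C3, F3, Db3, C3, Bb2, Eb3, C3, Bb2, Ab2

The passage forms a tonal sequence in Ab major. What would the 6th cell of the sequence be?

Bb2 G2 F2 Eb2

Unit = 4 notes; the statements start on G3, F3, Eb3, moving down a 2nd each time.
Carrying on: Db3 → C3 → Bb2.
So cell 6 is Bb2 G2 F2 Eb2.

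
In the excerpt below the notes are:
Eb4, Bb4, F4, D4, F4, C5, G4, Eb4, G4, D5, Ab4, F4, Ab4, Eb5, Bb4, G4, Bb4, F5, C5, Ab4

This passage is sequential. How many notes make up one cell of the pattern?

4

20 notes total. Splitting into 5 groups of 4:
Eb4 Bb4 F4 D4 | F4 C5 G4 Eb4 | G4 D5 Ab4 F4 | Ab4 Eb5 Bb4 G4 | Bb4 F5 C5 Ab4
Each cell is the previous one up a 2nd — so the unit is 4 notes.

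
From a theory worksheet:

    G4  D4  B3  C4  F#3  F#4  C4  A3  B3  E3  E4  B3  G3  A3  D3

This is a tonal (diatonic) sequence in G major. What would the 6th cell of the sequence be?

With a 5-note motive the entries are G4, F#4, E4, each down a 2nd from the previous.
Carrying on: D4 → C4 → B3.
Statement 6 starts on B3 and keeps the same diatonic contour: B3 F#3 D3 E3 A2.

B3 F#3 D3 E3 A2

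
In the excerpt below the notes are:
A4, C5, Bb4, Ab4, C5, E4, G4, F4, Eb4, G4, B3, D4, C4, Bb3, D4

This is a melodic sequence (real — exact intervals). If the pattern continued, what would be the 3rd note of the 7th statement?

E2

The unit is 5 notes. Position-3 pitches of the 3 shown cells: Bb4, F4, C4.
Each moves down a 4th. Continuing: G3 → D3 → A2 → E2.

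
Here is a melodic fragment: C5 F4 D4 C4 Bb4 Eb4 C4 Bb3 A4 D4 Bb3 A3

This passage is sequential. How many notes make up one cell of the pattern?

12 notes total. Splitting into 3 groups of 4:
C5 F4 D4 C4 | Bb4 Eb4 C4 Bb3 | A4 D4 Bb3 A3
Each cell is the previous one down a 2nd — so the unit is 4 notes.

4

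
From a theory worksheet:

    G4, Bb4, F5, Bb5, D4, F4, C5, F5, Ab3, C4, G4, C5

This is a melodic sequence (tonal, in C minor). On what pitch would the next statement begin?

Eb3

Taking 4-note groups, the heads are G4, D4, Ab3: the pattern moves down a 4th.
One more step down a 4th gives Eb3.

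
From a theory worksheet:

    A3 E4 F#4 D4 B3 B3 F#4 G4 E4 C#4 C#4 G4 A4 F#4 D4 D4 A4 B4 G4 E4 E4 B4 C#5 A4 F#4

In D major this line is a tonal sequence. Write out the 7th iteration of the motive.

G4 D5 E5 C#5 A4

The 5-note cells begin on A3, B3, C#4, D4, E4 — each up a 2nd from the last.
Extending up a 2nd: F#4 → G4.
From G4 the diatonic shape gives G4 D5 E5 C#5 A4.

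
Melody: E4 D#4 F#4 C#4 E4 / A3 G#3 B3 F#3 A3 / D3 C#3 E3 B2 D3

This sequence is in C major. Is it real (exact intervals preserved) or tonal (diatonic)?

Each cell has the same semitone pattern (-1, 3, -5, 3) — intervals are preserved exactly.
And D#4 lies outside C major, so the sequence is real rather than tonal.

real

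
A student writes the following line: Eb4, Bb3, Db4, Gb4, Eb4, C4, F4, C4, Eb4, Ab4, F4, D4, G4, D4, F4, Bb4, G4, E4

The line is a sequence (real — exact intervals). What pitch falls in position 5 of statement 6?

C#5

The unit is 6 notes. Position-5 pitches of the 3 shown cells: Eb4, F4, G4.
Carrying that up a 2nd forward: A4 → B4 → C#5.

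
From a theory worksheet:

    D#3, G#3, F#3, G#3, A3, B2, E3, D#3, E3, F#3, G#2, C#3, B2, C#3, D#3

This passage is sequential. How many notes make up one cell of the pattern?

5

Try groups of 5 (3 cells in 15 notes):
D#3 G#3 F#3 G#3 A3 | B2 E3 D#3 E3 F#3 | G#2 C#3 B2 C#3 D#3
That's a consistent down a 3rd shift per cell, and no other grouping gives one.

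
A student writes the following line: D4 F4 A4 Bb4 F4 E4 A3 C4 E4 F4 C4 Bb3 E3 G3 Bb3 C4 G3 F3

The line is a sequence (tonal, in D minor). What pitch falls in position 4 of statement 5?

Grouping in 6s, the 4th note of each cell is Bb4, F4, C4.
Each moves down a 4th. Continuing: G3 → D3.

D3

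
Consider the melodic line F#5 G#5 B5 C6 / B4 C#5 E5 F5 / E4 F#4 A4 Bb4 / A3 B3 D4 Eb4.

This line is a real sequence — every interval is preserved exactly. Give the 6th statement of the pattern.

Taking 4-note groups, the heads are F#5, B4, E4, A3: the pattern moves down a 5th.
Continuing the starts: D3 → G2.
So cell 6 is G2 A2 C3 Db3.

G2 A2 C3 Db3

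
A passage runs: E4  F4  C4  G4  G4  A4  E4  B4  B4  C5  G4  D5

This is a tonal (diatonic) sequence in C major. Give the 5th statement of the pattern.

Unit = 4 notes; the statements start on E4, G4, B4, moving up a 3rd each time.
Extending up a 3rd: D5 → F5.
From F5 the diatonic shape gives F5 G5 D5 A5.

F5 G5 D5 A5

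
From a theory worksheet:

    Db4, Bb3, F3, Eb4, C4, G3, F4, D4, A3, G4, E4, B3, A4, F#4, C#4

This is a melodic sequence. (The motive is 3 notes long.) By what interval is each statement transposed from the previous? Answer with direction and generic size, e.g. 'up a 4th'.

The 3-note cells begin on Db4, Eb4, F4, G4, A4 — each up a 2nd from the last.
From Db4 to Eb4: up a 2nd.

up a 2nd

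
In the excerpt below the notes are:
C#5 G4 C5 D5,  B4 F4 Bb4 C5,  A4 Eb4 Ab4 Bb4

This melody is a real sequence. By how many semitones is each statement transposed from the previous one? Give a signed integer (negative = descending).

Unit = 4 notes; the statements start on C#5, B4, A4, moving down a 2nd each time.
Counting half-steps from C#5 to B4: -2.

-2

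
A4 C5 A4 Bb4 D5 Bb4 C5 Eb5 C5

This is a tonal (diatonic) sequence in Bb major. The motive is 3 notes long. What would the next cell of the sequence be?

D5 F5 D5

The 3-note cells begin on A4, Bb4, C5 — each up a 2nd from the last.
From D5 the diatonic shape gives D5 F5 D5.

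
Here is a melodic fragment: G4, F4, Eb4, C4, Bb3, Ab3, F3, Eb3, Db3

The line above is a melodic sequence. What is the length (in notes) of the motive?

3

9 notes total. Splitting into 3 groups of 3:
G4 F4 Eb4 | C4 Bb3 Ab3 | F3 Eb3 Db3
Every group is a transposition down a 5th of the one before; no shorter unit works.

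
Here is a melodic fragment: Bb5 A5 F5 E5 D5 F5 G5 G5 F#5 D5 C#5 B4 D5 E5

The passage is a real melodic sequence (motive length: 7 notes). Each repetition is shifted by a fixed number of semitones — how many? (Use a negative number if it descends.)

-3

Unit = 7 notes; the statements start on Bb5, G5, moving down a 3rd each time.
Bb5 to G5 spans -3 semitones.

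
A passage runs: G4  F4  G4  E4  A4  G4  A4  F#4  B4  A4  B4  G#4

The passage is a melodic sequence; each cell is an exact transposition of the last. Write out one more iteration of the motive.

C#5 B4 C#5 A#4

With a 4-note motive the entries are G4, A4, B4, each up a 2nd from the previous.
So cell 4 is C#5 B4 C#5 A#4.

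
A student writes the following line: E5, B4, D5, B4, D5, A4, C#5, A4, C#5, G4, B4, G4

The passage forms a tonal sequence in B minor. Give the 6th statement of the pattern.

G4 D4 F#4 D4

With a 4-note motive the entries are E5, D5, C#5, each down a 2nd from the previous.
Carrying on: B4 → A4 → G4.
Statement 6 starts on G4 and keeps the same diatonic contour: G4 D4 F#4 D4.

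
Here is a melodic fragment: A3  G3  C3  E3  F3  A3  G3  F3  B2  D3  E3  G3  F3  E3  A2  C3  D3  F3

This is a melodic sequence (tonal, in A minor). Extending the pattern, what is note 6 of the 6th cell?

C3

Grouping in 6s, the 6th note of each cell is A3, G3, F3.
Extending down a 2nd: E3 → D3 → C3.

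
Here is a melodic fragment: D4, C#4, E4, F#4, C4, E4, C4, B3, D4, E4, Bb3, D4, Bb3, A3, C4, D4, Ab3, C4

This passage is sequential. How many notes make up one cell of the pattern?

6

Try groups of 6 (3 cells in 18 notes):
D4 C#4 E4 F#4 C4 E4 | C4 B3 D4 E4 Bb3 D4 | Bb3 A3 C4 D4 Ab3 C4
Each cell is the previous one down a 2nd — so the unit is 6 notes.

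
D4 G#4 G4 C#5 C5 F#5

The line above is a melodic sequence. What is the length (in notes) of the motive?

2

There are 6 notes; a 2-note unit gives 3 cells:
D4 G#4 | G4 C#5 | C5 F#5
That's a consistent up a 4th shift per cell, and no other grouping gives one.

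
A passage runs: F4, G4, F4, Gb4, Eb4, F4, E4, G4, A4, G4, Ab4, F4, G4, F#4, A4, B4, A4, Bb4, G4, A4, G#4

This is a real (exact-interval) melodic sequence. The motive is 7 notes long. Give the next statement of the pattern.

With a 7-note motive the entries are F4, G4, A4, each up a 2nd from the previous.
So cell 4 is B4 C#5 B4 C5 A4 B4 A#4.

B4 C#5 B4 C5 A4 B4 A#4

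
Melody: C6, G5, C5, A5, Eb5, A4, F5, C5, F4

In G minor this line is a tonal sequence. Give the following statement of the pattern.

D5 A4 D4

Unit = 3 notes; the statements start on C6, A5, F5, moving down a 3rd each time.
From D5 the diatonic shape gives D5 A4 D4.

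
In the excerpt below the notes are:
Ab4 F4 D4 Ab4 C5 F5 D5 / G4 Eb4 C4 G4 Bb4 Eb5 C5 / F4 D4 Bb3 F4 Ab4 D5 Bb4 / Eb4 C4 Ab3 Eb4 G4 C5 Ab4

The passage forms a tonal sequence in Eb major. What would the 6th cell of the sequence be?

Taking 7-note groups, the heads are Ab4, G4, F4, Eb4: the pattern moves down a 2nd.
Carrying on: D4 → C4.
So cell 6 is C4 Ab3 F3 C4 Eb4 Ab4 F4.

C4 Ab3 F3 C4 Eb4 Ab4 F4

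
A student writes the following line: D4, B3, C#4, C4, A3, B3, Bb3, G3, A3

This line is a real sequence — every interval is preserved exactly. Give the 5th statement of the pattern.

Gb3 Eb3 F3

With a 3-note motive the entries are D4, C4, Bb3, each down a 2nd from the previous.
Extending down a 2nd: Ab3 → Gb3.
From Gb3 the exact shape gives Gb3 Eb3 F3.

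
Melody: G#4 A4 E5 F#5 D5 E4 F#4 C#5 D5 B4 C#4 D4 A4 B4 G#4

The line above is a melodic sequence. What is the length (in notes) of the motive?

5

15 notes total. Splitting into 3 groups of 5:
G#4 A4 E5 F#5 D5 | E4 F#4 C#5 D5 B4 | C#4 D4 A4 B4 G#4
That's a consistent down a 3rd shift per cell, and no other grouping gives one.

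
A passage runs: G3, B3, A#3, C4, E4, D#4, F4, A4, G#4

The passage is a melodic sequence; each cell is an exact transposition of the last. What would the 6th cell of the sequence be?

Ab5 C6 B5

With a 3-note motive the entries are G3, C4, F4, each up a 4th from the previous.
Extending up a 4th: Bb4 → Eb5 → Ab5.
So cell 6 is Ab5 C6 B5.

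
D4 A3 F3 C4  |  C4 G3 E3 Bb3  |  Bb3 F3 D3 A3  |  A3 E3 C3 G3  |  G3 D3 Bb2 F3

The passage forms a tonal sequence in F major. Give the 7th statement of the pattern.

With a 4-note motive the entries are D4, C4, Bb3, A3, G3, each down a 2nd from the previous.
Carrying on: F3 → E3.
Statement 7 starts on E3 and keeps the same diatonic contour: E3 Bb2 G2 D3.

E3 Bb2 G2 D3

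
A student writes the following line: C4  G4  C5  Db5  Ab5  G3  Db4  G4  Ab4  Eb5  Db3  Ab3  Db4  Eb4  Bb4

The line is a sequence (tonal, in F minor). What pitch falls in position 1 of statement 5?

Eb2

The unit is 5 notes. Position-1 pitches of the 3 shown cells: C4, G3, Db3.
Carrying that down a 4th forward: Ab2 → Eb2.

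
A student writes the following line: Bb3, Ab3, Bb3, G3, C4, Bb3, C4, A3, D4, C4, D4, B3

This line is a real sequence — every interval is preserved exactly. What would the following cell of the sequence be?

With a 4-note motive the entries are Bb3, C4, D4, each up a 2nd from the previous.
From E4 the exact shape gives E4 D4 E4 C#4.

E4 D4 E4 C#4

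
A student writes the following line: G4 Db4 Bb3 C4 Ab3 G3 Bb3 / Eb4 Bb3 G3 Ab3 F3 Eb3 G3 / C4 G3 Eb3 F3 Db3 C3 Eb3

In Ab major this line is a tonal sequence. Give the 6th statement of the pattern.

Db3 Ab2 F2 G2 Eb2 Db2 F2

With a 7-note motive the entries are G4, Eb4, C4, each down a 3rd from the previous.
Extending down a 3rd: Ab3 → F3 → Db3.
From Db3 the diatonic shape gives Db3 Ab2 F2 G2 Eb2 Db2 F2.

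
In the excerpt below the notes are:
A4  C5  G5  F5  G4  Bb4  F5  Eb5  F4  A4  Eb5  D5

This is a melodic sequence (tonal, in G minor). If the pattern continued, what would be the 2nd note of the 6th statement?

Eb4

Grouping in 4s, the 2nd note of each cell is C5, Bb4, A4.
Extending down a 2nd: G4 → F4 → Eb4.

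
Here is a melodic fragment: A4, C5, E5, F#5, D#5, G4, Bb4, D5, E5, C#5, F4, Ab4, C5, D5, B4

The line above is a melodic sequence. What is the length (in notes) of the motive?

15 notes total. Splitting into 3 groups of 5:
A4 C5 E5 F#5 D#5 | G4 Bb4 D5 E5 C#5 | F4 Ab4 C5 D5 B4
Each cell is the previous one down a 2nd — so the unit is 5 notes.

5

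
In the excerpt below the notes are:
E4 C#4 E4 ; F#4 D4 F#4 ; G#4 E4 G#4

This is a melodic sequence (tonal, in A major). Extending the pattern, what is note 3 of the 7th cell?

With 3-note cells, note 3 of each statement runs E4, F#4, G#4.
Carrying that up a 2nd forward: A4 → B4 → C#5 → D5.

D5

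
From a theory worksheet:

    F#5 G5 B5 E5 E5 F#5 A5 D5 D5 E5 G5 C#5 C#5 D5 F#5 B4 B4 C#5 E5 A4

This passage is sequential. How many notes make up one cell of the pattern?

20 notes total. Splitting into 5 groups of 4:
F#5 G5 B5 E5 | E5 F#5 A5 D5 | D5 E5 G5 C#5 | C#5 D5 F#5 B4 | B4 C#5 E5 A4
Every group is a transposition down a 2nd of the one before; no shorter unit works.

4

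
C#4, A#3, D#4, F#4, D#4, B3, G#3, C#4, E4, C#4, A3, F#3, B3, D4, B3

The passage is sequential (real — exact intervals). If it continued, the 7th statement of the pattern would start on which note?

Db3

The 5-note cells begin on C#4, B3, A3 — each down a 2nd from the last.
Continuing: G3 → F3 → Eb3 → Db3. Statement 7 starts on Db3.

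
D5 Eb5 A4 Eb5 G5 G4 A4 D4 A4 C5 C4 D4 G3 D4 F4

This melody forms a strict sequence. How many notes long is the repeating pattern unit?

5

15 notes total. Splitting into 3 groups of 5:
D5 Eb5 A4 Eb5 G5 | G4 A4 D4 A4 C5 | C4 D4 G3 D4 F4
Every group is a transposition down a 5th of the one before; no shorter unit works.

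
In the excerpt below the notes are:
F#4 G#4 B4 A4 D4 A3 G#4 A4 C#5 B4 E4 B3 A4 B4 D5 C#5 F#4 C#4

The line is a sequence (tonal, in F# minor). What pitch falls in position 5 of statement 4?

Grouping in 6s, the 5th note of each cell is D4, E4, F#4.
One more up a 2nd gives G#4.

G#4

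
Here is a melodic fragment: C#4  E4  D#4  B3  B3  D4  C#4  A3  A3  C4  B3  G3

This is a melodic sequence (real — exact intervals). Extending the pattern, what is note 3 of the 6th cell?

F3

The unit is 4 notes. Position-3 pitches of the 3 shown cells: D#4, C#4, B3.
Each moves down a 2nd. Continuing: A3 → G3 → F3.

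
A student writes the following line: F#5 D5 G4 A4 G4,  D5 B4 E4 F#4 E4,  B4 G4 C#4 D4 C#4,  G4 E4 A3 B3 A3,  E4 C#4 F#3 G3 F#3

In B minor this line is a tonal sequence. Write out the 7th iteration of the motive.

The 5-note cells begin on F#5, D5, B4, G4, E4 — each down a 3rd from the last.
Carrying on: C#4 → A3.
From A3 the diatonic shape gives A3 F#3 B2 C#3 B2.

A3 F#3 B2 C#3 B2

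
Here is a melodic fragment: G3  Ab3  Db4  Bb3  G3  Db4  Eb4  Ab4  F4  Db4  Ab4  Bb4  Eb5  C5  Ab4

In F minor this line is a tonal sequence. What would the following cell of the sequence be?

Eb5 F5 Bb5 G5 Eb5

The 5-note cells begin on G3, Db4, Ab4 — each up a 5th from the last.
From Eb5 the diatonic shape gives Eb5 F5 Bb5 G5 Eb5.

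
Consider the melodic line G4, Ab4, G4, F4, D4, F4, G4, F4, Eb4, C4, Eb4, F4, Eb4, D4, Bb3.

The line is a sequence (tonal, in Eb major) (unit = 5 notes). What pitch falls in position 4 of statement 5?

Bb3

The unit is 5 notes. Position-4 pitches of the 3 shown cells: F4, Eb4, D4.
Extending down a 2nd: C4 → Bb3.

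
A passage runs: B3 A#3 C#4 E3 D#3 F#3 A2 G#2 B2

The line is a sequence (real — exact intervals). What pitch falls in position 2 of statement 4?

The unit is 3 notes. Position-2 pitches of the 3 shown cells: A#3, D#3, G#2.
Each moves down a 5th; the next is C#2.

C#2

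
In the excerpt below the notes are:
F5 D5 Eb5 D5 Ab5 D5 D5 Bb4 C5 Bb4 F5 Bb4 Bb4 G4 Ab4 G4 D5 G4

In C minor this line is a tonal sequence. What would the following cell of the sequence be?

The 6-note cells begin on F5, D5, Bb4 — each down a 3rd from the last.
Statement 4 starts on G4 and keeps the same diatonic contour: G4 Eb4 F4 Eb4 Bb4 Eb4.

G4 Eb4 F4 Eb4 Bb4 Eb4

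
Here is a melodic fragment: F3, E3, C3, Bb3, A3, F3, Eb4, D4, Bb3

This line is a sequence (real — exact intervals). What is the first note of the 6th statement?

Gb5

Taking 3-note groups, the heads are F3, Bb3, Eb4: the pattern moves up a 4th.
Extending the heads up a 4th: Ab4 → Db5 → Gb5.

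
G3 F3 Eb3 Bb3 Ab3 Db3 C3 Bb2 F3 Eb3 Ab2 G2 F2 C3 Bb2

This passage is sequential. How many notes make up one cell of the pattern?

5

15 notes total. Splitting into 3 groups of 5:
G3 F3 Eb3 Bb3 Ab3 | Db3 C3 Bb2 F3 Eb3 | Ab2 G2 F2 C3 Bb2
Each cell is the previous one down a 4th — so the unit is 5 notes.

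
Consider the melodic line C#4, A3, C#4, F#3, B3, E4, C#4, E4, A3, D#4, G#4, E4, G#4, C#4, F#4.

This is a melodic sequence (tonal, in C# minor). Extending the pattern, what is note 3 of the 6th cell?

F#5

The unit is 5 notes. Position-3 pitches of the 3 shown cells: C#4, E4, G#4.
Each moves up a 3rd. Continuing: B4 → D#5 → F#5.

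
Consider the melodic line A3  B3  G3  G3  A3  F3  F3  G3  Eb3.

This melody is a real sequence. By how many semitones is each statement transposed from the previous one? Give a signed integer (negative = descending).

Taking 3-note groups, the heads are A3, G3, F3: the pattern moves down a 2nd.
A3 to G3 spans -2 semitones.

-2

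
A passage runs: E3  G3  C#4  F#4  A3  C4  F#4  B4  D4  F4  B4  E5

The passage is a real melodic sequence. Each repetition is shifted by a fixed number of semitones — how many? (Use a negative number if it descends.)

5

Taking 4-note groups, the heads are E3, A3, D4: the pattern moves up a 4th.
E3 to A3 spans +5 semitones.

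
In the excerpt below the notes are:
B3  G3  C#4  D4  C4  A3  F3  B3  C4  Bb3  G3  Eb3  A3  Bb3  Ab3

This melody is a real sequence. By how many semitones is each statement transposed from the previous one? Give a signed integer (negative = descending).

The 5-note cells begin on B3, A3, G3 — each down a 2nd from the last.
Counting half-steps from B3 to A3: -2.

-2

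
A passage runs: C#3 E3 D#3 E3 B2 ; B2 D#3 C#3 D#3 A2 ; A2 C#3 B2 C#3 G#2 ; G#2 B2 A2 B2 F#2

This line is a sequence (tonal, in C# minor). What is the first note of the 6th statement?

E2

Taking 5-note groups, the heads are C#3, B2, A2, G#2: the pattern moves down a 2nd.
Continuing: F#2 → E2. Statement 6 starts on E2.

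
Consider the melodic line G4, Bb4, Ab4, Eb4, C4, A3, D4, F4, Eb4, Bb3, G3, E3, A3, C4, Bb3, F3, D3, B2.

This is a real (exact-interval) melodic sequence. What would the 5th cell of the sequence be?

Taking 6-note groups, the heads are G4, D4, A3: the pattern moves down a 4th.
Continuing the starts: E3 → B2.
So cell 5 is B2 D3 C3 G2 E2 C#2.

B2 D3 C3 G2 E2 C#2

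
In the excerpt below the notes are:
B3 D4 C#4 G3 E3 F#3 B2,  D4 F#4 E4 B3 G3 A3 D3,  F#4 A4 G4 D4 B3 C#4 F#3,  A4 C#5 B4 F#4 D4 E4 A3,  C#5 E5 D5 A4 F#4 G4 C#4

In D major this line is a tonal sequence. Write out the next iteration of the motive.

Unit = 7 notes; the statements start on B3, D4, F#4, A4, C#5, moving up a 3rd each time.
Statement 6 starts on E5 and keeps the same diatonic contour: E5 G5 F#5 C#5 A4 B4 E4.

E5 G5 F#5 C#5 A4 B4 E4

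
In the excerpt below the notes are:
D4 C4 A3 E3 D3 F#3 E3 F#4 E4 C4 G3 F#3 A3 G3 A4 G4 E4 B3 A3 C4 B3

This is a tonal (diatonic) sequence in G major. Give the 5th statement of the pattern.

With a 7-note motive the entries are D4, F#4, A4, each up a 3rd from the previous.
Continuing the starts: C5 → E5.
So cell 5 is E5 D5 B4 F#4 E4 G4 F#4.

E5 D5 B4 F#4 E4 G4 F#4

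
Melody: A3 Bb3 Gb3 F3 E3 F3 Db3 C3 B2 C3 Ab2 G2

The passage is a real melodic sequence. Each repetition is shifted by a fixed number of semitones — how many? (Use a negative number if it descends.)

-5

Unit = 4 notes; the statements start on A3, E3, B2, moving down a 4th each time.
A3 to E3 spans -5 semitones.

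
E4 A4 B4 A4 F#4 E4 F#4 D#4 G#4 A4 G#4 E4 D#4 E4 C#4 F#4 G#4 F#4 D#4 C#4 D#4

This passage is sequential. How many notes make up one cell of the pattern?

7

21 notes total. Splitting into 3 groups of 7:
E4 A4 B4 A4 F#4 E4 F#4 | D#4 G#4 A4 G#4 E4 D#4 E4 | C#4 F#4 G#4 F#4 D#4 C#4 D#4
Every group is a transposition down a 2nd of the one before; no shorter unit works.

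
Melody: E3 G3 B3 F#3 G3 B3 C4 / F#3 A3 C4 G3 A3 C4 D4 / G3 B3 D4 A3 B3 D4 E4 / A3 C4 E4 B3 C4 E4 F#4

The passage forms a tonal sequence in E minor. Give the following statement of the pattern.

B3 D4 F#4 C4 D4 F#4 G4

Taking 7-note groups, the heads are E3, F#3, G3, A3: the pattern moves up a 2nd.
From B3 the diatonic shape gives B3 D4 F#4 C4 D4 F#4 G4.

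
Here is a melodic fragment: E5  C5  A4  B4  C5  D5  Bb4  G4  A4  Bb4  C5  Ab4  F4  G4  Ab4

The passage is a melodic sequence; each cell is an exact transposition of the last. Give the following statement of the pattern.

Bb4 Gb4 Eb4 F4 Gb4

The 5-note cells begin on E5, D5, C5 — each down a 2nd from the last.
So cell 4 is Bb4 Gb4 Eb4 F4 Gb4.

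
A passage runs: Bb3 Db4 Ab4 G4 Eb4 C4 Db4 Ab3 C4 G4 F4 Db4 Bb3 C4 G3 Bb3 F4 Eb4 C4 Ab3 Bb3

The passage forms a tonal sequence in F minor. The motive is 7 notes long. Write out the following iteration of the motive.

Taking 7-note groups, the heads are Bb3, Ab3, G3: the pattern moves down a 2nd.
So cell 4 is F3 Ab3 Eb4 Db4 Bb3 G3 Ab3.

F3 Ab3 Eb4 Db4 Bb3 G3 Ab3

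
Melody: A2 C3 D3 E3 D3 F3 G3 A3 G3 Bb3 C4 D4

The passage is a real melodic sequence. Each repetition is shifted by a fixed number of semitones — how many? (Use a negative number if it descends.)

5

The 4-note cells begin on A2, D3, G3 — each up a 4th from the last.
Counting half-steps from A2 to D3: 5.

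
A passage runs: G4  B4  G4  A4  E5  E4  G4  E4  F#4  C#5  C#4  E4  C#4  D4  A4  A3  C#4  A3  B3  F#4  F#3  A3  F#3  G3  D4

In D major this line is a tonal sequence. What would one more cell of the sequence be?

D3 F#3 D3 E3 B3

Taking 5-note groups, the heads are G4, E4, C#4, A3, F#3: the pattern moves down a 3rd.
So cell 6 is D3 F#3 D3 E3 B3.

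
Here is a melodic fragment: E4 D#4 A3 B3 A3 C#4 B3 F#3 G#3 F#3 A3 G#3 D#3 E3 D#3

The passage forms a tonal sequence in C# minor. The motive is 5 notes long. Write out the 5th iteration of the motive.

The 5-note cells begin on E4, C#4, A3 — each down a 3rd from the last.
Continuing the starts: F#3 → D#3.
Statement 5 starts on D#3 and keeps the same diatonic contour: D#3 C#3 G#2 A2 G#2.

D#3 C#3 G#2 A2 G#2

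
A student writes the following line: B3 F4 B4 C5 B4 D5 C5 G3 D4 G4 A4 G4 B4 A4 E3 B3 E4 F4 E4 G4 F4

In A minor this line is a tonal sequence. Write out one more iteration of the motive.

With a 7-note motive the entries are B3, G3, E3, each down a 3rd from the previous.
So cell 4 is C3 G3 C4 D4 C4 E4 D4.

C3 G3 C4 D4 C4 E4 D4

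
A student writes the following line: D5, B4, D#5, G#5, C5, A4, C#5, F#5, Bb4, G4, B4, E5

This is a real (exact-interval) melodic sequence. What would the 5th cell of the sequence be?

Taking 4-note groups, the heads are D5, C5, Bb4: the pattern moves down a 2nd.
Carrying on: Ab4 → Gb4.
Statement 5 starts on Gb4 and keeps the same exact contour: Gb4 Eb4 G4 C5.

Gb4 Eb4 G4 C5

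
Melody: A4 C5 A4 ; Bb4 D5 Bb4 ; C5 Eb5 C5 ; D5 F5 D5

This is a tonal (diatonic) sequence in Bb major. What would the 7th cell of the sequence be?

Unit = 3 notes; the statements start on A4, Bb4, C5, D5, moving up a 2nd each time.
Carrying on: Eb5 → F5 → G5.
So cell 7 is G5 Bb5 G5.

G5 Bb5 G5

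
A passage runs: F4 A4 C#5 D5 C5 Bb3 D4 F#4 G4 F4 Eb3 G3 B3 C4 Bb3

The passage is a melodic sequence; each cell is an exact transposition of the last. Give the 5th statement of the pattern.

With a 5-note motive the entries are F4, Bb3, Eb3, each down a 5th from the previous.
Continuing the starts: Ab2 → Db2.
From Db2 the exact shape gives Db2 F2 A2 Bb2 Ab2.

Db2 F2 A2 Bb2 Ab2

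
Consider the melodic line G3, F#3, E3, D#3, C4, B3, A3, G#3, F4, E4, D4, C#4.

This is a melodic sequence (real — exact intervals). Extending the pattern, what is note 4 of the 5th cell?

B4

The unit is 4 notes. Position-4 pitches of the 3 shown cells: D#3, G#3, C#4.
Carrying that up a 4th forward: F#4 → B4.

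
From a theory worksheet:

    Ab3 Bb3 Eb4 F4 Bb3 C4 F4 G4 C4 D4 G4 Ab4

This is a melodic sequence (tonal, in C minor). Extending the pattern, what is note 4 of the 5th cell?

C5

With 4-note cells, note 4 of each statement runs F4, G4, Ab4.
Extending up a 2nd: Bb4 → C5.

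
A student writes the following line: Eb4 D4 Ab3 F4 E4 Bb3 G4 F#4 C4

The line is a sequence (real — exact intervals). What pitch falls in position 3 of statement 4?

With 3-note cells, note 3 of each statement runs Ab3, Bb3, C4.
From C4, up a 2nd gives D4.

D4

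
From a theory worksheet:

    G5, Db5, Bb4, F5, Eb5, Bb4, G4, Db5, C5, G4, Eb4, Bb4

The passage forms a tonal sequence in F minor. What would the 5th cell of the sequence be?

With a 4-note motive the entries are G5, Eb5, C5, each down a 3rd from the previous.
Extending down a 3rd: Ab4 → F4.
Statement 5 starts on F4 and keeps the same diatonic contour: F4 C4 Ab3 Eb4.

F4 C4 Ab3 Eb4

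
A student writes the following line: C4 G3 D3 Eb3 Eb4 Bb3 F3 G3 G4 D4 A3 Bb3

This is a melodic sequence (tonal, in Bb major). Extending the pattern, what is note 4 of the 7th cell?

With 4-note cells, note 4 of each statement runs Eb3, G3, Bb3.
Each moves up a 3rd. Continuing: D4 → F4 → A4 → C5.

C5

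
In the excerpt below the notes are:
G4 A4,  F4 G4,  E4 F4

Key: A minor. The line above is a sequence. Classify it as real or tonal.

tonal

Every note is diatonic to A minor.
Cell 1 has +2 semitones from note 1 to 2, but cell 3 has +1 — the interval quality changes while the contour stays the same, which is the hallmark of a tonal sequence.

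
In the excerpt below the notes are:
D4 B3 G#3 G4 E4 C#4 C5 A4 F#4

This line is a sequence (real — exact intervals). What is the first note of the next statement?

With a 3-note motive the entries are D4, G4, C5, each up a 4th from the previous.
The next head, up a 4th from C5, is F5.

F5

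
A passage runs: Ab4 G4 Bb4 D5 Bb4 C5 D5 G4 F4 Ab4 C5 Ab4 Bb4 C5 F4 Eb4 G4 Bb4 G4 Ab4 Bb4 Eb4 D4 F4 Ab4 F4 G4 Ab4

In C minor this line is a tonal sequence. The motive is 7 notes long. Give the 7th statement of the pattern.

Bb3 Ab3 C4 Eb4 C4 D4 Eb4

Taking 7-note groups, the heads are Ab4, G4, F4, Eb4: the pattern moves down a 2nd.
Extending down a 2nd: D4 → C4 → Bb3.
From Bb3 the diatonic shape gives Bb3 Ab3 C4 Eb4 C4 D4 Eb4.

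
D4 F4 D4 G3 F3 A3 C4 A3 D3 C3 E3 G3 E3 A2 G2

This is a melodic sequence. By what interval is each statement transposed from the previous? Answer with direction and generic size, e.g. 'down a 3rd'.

down a 4th

Unit = 5 notes; the statements start on D4, A3, E3, moving down a 4th each time.
From D4 to A3: down a 4th.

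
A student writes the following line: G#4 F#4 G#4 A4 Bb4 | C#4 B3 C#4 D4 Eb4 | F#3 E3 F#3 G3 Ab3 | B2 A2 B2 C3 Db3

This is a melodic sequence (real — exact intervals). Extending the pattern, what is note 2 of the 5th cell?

D2

With 5-note cells, note 2 of each statement runs F#4, B3, E3, A2.
One more down a 5th gives D2.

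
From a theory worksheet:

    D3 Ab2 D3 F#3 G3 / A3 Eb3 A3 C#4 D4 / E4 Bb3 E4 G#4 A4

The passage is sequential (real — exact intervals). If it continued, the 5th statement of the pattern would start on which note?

Taking 5-note groups, the heads are D3, A3, E4: the pattern moves up a 5th.
Continuing: B4 → F#5. Statement 5 starts on F#5.

F#5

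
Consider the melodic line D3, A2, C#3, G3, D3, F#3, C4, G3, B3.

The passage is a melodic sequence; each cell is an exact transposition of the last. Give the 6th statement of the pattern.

Eb5 Bb4 D5

The 3-note cells begin on D3, G3, C4 — each up a 4th from the last.
Continuing the starts: F4 → Bb4 → Eb5.
So cell 6 is Eb5 Bb4 D5.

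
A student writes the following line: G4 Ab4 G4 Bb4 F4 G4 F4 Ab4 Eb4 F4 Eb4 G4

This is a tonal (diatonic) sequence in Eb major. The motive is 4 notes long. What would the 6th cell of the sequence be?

Bb3 C4 Bb3 D4

Unit = 4 notes; the statements start on G4, F4, Eb4, moving down a 2nd each time.
Carrying on: D4 → C4 → Bb3.
So cell 6 is Bb3 C4 Bb3 D4.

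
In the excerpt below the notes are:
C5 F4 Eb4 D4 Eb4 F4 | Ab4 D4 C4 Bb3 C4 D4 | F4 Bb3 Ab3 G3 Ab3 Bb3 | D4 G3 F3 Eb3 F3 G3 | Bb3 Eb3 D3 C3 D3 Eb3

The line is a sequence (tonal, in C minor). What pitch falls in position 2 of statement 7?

Ab2

The unit is 6 notes. Position-2 pitches of the 5 shown cells: F4, D4, Bb3, G3, Eb3.
Each moves down a 3rd. Continuing: C3 → Ab2.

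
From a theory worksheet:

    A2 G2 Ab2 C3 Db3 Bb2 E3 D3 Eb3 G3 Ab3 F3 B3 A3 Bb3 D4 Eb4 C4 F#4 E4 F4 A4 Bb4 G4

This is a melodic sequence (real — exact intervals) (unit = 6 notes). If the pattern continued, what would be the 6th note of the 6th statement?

A5

Grouping in 6s, the 6th note of each cell is Bb2, F3, C4, G4.
Each moves up a 5th. Continuing: D5 → A5.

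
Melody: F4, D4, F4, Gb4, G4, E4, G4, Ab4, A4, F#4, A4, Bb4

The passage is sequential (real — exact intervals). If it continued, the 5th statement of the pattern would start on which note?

With a 4-note motive the entries are F4, G4, A4, each up a 2nd from the previous.
Continuing: B4 → C#5. Statement 5 starts on C#5.

C#5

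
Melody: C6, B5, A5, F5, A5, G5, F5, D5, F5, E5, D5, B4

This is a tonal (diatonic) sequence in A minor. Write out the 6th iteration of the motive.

Unit = 4 notes; the statements start on C6, A5, F5, moving down a 3rd each time.
Carrying on: D5 → B4 → G4.
Statement 6 starts on G4 and keeps the same diatonic contour: G4 F4 E4 C4.

G4 F4 E4 C4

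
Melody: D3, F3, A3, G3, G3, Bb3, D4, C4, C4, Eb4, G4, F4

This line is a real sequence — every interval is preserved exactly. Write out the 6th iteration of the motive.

Eb5 Gb5 Bb5 Ab5

Taking 4-note groups, the heads are D3, G3, C4: the pattern moves up a 4th.
Carrying on: F4 → Bb4 → Eb5.
Statement 6 starts on Eb5 and keeps the same exact contour: Eb5 Gb5 Bb5 Ab5.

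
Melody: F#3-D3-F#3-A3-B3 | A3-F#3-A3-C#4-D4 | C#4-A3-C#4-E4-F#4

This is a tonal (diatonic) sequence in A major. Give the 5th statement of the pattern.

The 5-note cells begin on F#3, A3, C#4 — each up a 3rd from the last.
Extending up a 3rd: E4 → G#4.
So cell 5 is G#4 E4 G#4 B4 C#5.

G#4 E4 G#4 B4 C#5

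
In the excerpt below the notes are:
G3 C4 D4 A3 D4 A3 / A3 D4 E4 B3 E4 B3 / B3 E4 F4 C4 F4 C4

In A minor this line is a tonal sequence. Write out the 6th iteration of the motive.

With a 6-note motive the entries are G3, A3, B3, each up a 2nd from the previous.
Extending up a 2nd: C4 → D4 → E4.
From E4 the diatonic shape gives E4 A4 B4 F4 B4 F4.

E4 A4 B4 F4 B4 F4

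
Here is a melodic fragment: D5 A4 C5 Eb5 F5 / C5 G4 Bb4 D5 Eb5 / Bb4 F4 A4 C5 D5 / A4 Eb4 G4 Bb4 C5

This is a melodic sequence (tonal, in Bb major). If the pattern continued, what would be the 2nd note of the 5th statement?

Grouping in 5s, the 2nd note of each cell is A4, G4, F4, Eb4.
One more down a 2nd gives D4.

D4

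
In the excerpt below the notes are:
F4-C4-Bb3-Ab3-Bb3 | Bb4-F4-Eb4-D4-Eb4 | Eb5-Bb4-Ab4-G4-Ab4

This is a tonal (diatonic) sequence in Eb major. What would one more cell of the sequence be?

The 5-note cells begin on F4, Bb4, Eb5 — each up a 4th from the last.
From Ab5 the diatonic shape gives Ab5 Eb5 D5 C5 D5.

Ab5 Eb5 D5 C5 D5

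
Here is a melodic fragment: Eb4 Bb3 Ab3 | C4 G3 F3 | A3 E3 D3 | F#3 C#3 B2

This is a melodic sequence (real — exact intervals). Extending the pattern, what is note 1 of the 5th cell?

D#3

Grouping in 3s, the 1st note of each cell is Eb4, C4, A3, F#3.
One more down a 3rd gives D#3.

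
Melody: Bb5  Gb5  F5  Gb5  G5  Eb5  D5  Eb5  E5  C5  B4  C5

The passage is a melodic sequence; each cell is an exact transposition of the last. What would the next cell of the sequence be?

Taking 4-note groups, the heads are Bb5, G5, E5: the pattern moves down a 3rd.
From C#5 the exact shape gives C#5 A4 G#4 A4.

C#5 A4 G#4 A4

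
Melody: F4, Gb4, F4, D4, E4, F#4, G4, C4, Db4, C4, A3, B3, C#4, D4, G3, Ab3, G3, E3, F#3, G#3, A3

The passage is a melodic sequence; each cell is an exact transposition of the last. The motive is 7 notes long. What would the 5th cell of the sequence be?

A2 Bb2 A2 F#2 G#2 A#2 B2

Taking 7-note groups, the heads are F4, C4, G3: the pattern moves down a 4th.
Extending down a 4th: D3 → A2.
So cell 5 is A2 Bb2 A2 F#2 G#2 A#2 B2.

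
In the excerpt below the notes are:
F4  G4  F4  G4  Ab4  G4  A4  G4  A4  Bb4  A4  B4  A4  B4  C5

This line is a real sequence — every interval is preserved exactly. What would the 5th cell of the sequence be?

C#5 D#5 C#5 D#5 E5

Taking 5-note groups, the heads are F4, G4, A4: the pattern moves up a 2nd.
Extending up a 2nd: B4 → C#5.
So cell 5 is C#5 D#5 C#5 D#5 E5.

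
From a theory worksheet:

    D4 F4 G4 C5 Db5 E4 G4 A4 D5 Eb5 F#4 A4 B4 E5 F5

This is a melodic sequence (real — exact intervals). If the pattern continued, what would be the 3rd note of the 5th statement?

The unit is 5 notes. Position-3 pitches of the 3 shown cells: G4, A4, B4.
Extending up a 2nd: C#5 → D#5.

D#5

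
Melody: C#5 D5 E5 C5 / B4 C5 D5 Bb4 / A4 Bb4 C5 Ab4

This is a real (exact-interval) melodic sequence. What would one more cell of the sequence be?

Unit = 4 notes; the statements start on C#5, B4, A4, moving down a 2nd each time.
So cell 4 is G4 Ab4 Bb4 Gb4.

G4 Ab4 Bb4 Gb4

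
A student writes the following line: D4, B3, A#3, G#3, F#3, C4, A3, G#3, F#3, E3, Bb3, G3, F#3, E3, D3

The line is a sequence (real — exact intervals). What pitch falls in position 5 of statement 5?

Bb2

With 5-note cells, note 5 of each statement runs F#3, E3, D3.
Extending down a 2nd: C3 → Bb2.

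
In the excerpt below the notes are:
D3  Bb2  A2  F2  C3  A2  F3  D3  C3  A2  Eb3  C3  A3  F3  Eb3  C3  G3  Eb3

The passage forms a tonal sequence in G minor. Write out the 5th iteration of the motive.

Eb4 C4 Bb3 G3 D4 Bb3

Unit = 6 notes; the statements start on D3, F3, A3, moving up a 3rd each time.
Extending up a 3rd: C4 → Eb4.
So cell 5 is Eb4 C4 Bb3 G3 D4 Bb3.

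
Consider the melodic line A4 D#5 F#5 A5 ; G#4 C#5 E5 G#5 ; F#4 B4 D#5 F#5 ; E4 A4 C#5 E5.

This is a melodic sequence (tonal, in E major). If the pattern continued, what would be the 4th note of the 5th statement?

Grouping in 4s, the 4th note of each cell is A5, G#5, F#5, E5.
Each moves down a 2nd; the next is D#5.

D#5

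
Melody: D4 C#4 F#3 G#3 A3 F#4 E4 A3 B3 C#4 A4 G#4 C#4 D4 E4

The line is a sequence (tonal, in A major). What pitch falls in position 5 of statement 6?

D5

With 5-note cells, note 5 of each statement runs A3, C#4, E4.
Carrying that up a 3rd forward: G#4 → B4 → D5.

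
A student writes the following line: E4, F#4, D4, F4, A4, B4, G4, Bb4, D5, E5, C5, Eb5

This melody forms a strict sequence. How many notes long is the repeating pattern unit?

There are 12 notes; a 4-note unit gives 3 cells:
E4 F#4 D4 F4 | A4 B4 G4 Bb4 | D5 E5 C5 Eb5
Each cell is the previous one up a 4th — so the unit is 4 notes.

4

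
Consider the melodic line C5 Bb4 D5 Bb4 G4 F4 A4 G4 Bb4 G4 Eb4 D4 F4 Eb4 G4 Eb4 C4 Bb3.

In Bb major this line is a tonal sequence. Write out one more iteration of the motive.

Unit = 6 notes; the statements start on C5, A4, F4, moving down a 3rd each time.
From D4 the diatonic shape gives D4 C4 Eb4 C4 A3 G3.

D4 C4 Eb4 C4 A3 G3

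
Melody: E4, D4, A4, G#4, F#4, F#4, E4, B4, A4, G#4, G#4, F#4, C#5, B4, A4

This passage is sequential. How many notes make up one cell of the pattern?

Try groups of 5 (3 cells in 15 notes):
E4 D4 A4 G#4 F#4 | F#4 E4 B4 A4 G#4 | G#4 F#4 C#5 B4 A4
Each cell is the previous one up a 2nd — so the unit is 5 notes.

5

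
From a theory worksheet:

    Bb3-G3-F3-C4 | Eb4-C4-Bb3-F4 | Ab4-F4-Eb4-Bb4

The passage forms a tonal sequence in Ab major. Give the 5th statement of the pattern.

G5 Eb5 Db5 Ab5

With a 4-note motive the entries are Bb3, Eb4, Ab4, each up a 4th from the previous.
Continuing the starts: Db5 → G5.
From G5 the diatonic shape gives G5 Eb5 Db5 Ab5.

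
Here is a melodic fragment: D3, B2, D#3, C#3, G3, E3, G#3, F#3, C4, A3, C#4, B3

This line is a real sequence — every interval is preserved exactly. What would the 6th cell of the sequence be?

Taking 4-note groups, the heads are D3, G3, C4: the pattern moves up a 4th.
Extending up a 4th: F4 → Bb4 → Eb5.
Statement 6 starts on Eb5 and keeps the same exact contour: Eb5 C5 E5 D5.

Eb5 C5 E5 D5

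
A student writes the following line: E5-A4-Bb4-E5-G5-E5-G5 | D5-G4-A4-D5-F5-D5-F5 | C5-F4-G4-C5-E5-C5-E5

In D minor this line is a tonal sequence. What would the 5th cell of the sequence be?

A4 D4 E4 A4 C5 A4 C5

Unit = 7 notes; the statements start on E5, D5, C5, moving down a 2nd each time.
Extending down a 2nd: Bb4 → A4.
So cell 5 is A4 D4 E4 A4 C5 A4 C5.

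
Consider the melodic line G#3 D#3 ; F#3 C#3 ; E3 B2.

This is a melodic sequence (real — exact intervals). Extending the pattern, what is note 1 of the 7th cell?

Grouping in 2s, the 1st note of each cell is G#3, F#3, E3.
Each moves down a 2nd. Continuing: D3 → C3 → Bb2 → Ab2.

Ab2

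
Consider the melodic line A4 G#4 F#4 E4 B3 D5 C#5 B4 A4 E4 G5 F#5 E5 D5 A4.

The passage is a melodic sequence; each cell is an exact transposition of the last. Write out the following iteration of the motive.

Unit = 5 notes; the statements start on A4, D5, G5, moving up a 4th each time.
So cell 4 is C6 B5 A5 G5 D5.

C6 B5 A5 G5 D5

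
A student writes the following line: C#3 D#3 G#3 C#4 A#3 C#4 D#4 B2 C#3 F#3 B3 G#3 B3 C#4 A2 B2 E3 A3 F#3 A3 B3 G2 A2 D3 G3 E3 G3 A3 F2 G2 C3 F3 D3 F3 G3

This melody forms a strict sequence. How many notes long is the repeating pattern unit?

7

35 notes total. Splitting into 5 groups of 7:
C#3 D#3 G#3 C#4 A#3 C#4 D#4 | B2 C#3 F#3 B3 G#3 B3 C#4 | A2 B2 E3 A3 F#3 A3 B3 | G2 A2 D3 G3 E3 G3 A3 | F2 G2 C3 F3 D3 F3 G3
Every group is a transposition down a 2nd of the one before; no shorter unit works.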